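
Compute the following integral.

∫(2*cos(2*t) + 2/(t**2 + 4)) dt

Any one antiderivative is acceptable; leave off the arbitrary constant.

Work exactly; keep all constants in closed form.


Answer: sin(2*t) + atan(t/2).


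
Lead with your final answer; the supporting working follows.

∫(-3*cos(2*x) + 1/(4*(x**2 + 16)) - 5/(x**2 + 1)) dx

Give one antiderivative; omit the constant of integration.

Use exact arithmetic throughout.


The answer is -3*sin(2*x)/2 + atan(x/4)/16 - 5*atan(x).
Step 1. Rewrite: now ∫(-5/(x**2 + 1)) dx + ∫(1/(4*(x**2 + 16))) dx + ∫(-3*cos(2*x)) dx.
Step 2. Evaluate the standard form: now -5*atan(x) + ∫(1/(4*(x**2 + 16))) dx + ∫(-3*cos(2*x)) dx.
Step 3. Evaluate the standard form: now -3*sin(2*x)/2 - 5*atan(x) + ∫(1/(4*(x**2 + 16))) dx.
Step 4. Evaluate the standard form: now -3*sin(2*x)/2 + atan(x/4)/16 - 5*atan(x).
Answer: -3*sin(2*x)/2 + atan(x/4)/16 - 5*atan(x).


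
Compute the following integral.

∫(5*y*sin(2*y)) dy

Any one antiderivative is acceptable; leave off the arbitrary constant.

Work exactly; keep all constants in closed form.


Answer: -5*y*cos(2*y)/2 + 5*sin(2*y)/4.


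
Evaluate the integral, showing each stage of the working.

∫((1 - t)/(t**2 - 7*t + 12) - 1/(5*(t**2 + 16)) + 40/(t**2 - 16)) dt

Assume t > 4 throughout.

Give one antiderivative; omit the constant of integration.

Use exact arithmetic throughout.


Step 1. Rewrite: now ∫((1 - t)/(t**2 - 7*t + 12)) dt + ∫(40/(t**2 - 16)) dt + ∫(-1/(5*(t**2 + 16))) dt.
Step 2. Evaluate the standard form: now -atan(t/4)/20 + ∫((1 - t)/(t**2 - 7*t + 12)) dt + ∫(40/(t**2 - 16)) dt.
Step 3. Decompose ∫((1 - t)/(t**2 - 7*t + 12)) dt by partial fractions, (1 - t)/(t**2 - 7*t + 12) = 2/(t - 3) - 3/(t - 4): now -atan(t/4)/20 + ∫(-3/(t - 4)) dt + ∫(2/(t - 3)) dt + ∫(40/(t**2 - 16)) dt.
Step 4. Evaluate the standard form [assuming t > 3]: now 2*log(t - 3) - atan(t/4)/20 + ∫(-3/(t - 4)) dt + ∫(40/(t**2 - 16)) dt.
Step 5. Evaluate the standard form [assuming t > 4]: now -3*log(t - 4) + 2*log(t - 3) - atan(t/4)/20 + ∫(40/(t**2 - 16)) dt.
Step 6. Decompose ∫(40/(t**2 - 16)) dt by partial fractions, 40/(t**2 - 16) = -5/(t + 4) + 5/(t - 4): now -3*log(t - 4) + 2*log(t - 3) - atan(t/4)/20 + ∫(5/(t - 4)) dt + ∫(-5/(t + 4)) dt.
Step 7. Evaluate the standard form [assuming t > -4]: now -3*log(t - 4) + 2*log(t - 3) - 5*log(t + 4) - atan(t/4)/20 + ∫(5/(t - 4)) dt.
Step 8. Evaluate the standard form [assuming t > 4]: now 2*log(t - 4) + 2*log(t - 3) - 5*log(t + 4) - atan(t/4)/20.
Answer: 2*log(t - 4) + 2*log(t - 3) - 5*log(t + 4) - atan(t/4)/20.


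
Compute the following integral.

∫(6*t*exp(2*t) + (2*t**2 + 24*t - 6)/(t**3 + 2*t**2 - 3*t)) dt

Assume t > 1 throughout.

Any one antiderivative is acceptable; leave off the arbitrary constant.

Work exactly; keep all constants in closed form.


Answer: 3*t*exp(2*t) - 3*exp(2*t)/2 + 2*log(t) + 5*log(t - 1) - 5*log(t + 3).


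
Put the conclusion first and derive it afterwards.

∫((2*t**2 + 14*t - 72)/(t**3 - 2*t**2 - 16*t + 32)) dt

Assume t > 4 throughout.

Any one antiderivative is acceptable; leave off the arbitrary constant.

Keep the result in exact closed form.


The answer is log(t - 4) + 3*log(t - 2) - 2*log(t + 4).
Step 1. Decompose ∫((2*t**2 + 14*t - 72)/(t**3 - 2*t**2 - 16*t + 32)) dt by partial fractions, (2*t**2 + 14*t - 72)/(t**3 - 2*t**2 - 16*t + 32) = -2/(t + 4) + 3/(t - 2) + 1/(t - 4): now ∫(1/(t - 4)) dt + ∫(3/(t - 2)) dt + ∫(-2/(t + 4)) dt.
Step 2. Evaluate the standard form [assuming t > 4]: now log(t - 4) + ∫(3/(t - 2)) dt + ∫(-2/(t + 4)) dt.
Step 3. Evaluate the standard form [assuming t > 2]: now log(t - 4) + 3*log(t - 2) + ∫(-2/(t + 4)) dt.
Step 4. Evaluate the standard form [assuming t > -4]: now log(t - 4) + 3*log(t - 2) - 2*log(t + 4).
Answer: log(t - 4) + 3*log(t - 2) - 2*log(t + 4).


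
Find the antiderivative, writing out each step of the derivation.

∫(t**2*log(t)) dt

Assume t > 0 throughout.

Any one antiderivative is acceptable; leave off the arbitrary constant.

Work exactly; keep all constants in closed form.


Step 1. Integrate ∫(t**2*log(t)) dt by parts with u = log(t), dv = (t**2) dt, so v = t**3/3 [assuming t > 0]: now t**3*log(t)/3 + ∫(-t**2/3) dt.
Step 2. Evaluate the standard form: now t**3*log(t)/3 - t**3/9.
Answer: t**3*log(t)/3 - t**3/9.


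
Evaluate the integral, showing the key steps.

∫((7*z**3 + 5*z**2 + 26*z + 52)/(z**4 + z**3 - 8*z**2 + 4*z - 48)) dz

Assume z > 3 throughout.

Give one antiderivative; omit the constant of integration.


Step 1. Decompose ∫((7*z**3 + 5*z**2 + 26*z + 52)/(z**4 + z**3 - 8*z**2 + 4*z - 48)) dz by partial fractions, (7*z**3 + 5*z**2 + 26*z + 52)/(z**4 + z**3 - 8*z**2 + 4*z - 48) = -2/(z**2 + 4) + 3/(z + 4) + 4/(z - 3): now ∫(4/(z - 3)) dz + ∫(3/(z + 4)) dz + ∫(-2/(z**2 + 4)) dz.
Step 2. Evaluate the standard form [assuming z > 3]: now 4*log(z - 3) + ∫(3/(z + 4)) dz + ∫(-2/(z**2 + 4)) dz.
Step 3. Evaluate the standard form [assuming z > -4]: now 4*log(z - 3) + 3*log(z + 4) + ∫(-2/(z**2 + 4)) dz.
Step 4. Evaluate the standard form: now 4*log(z - 3) + 3*log(z + 4) - atan(z/2).
Answer: 4*log(z - 3) + 3*log(z + 4) - atan(z/2).


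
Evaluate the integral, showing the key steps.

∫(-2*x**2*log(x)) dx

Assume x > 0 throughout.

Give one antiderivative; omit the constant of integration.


Step 1. Integrate ∫(-2*x**2*log(x)) dx by parts with u = log(x), dv = (-2*x**2) dx, so v = -2*x**3/3 [assuming x > 0]: now -2*x**3*log(x)/3 + ∫(2*x**2/3) dx.
Step 2. Evaluate the standard form: now -2*x**3*log(x)/3 + 2*x**3/9.
Answer: -2*x**3*log(x)/3 + 2*x**3/9.


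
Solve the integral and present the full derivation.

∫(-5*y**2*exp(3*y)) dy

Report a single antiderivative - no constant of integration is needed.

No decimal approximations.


Step 1. Integrate ∫(-5*y**2*exp(3*y)) dy by parts with u = y**2, dv = (-5*exp(3*y)) dy, so v = -5*exp(3*y)/3: now -5*y**2*exp(3*y)/3 + ∫(10*y*exp(3*y)/3) dy.
Step 2. Integrate ∫(10*y*exp(3*y)/3) dy by parts with u = y, dv = (10*exp(3*y)/3) dy, so v = 10*exp(3*y)/9: now -5*y**2*exp(3*y)/3 + 10*y*exp(3*y)/9 + ∫(-10*exp(3*y)/9) dy.
Step 3. Evaluate the standard form: now -5*y**2*exp(3*y)/3 + 10*y*exp(3*y)/9 - 10*exp(3*y)/27.
Answer: -5*y**2*exp(3*y)/3 + 10*y*exp(3*y)/9 - 10*exp(3*y)/27.


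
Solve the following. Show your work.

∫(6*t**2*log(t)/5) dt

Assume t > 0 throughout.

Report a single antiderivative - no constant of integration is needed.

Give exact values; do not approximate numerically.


Step 1. Integrate ∫(6*t**2*log(t)/5) dt by parts with u = log(t), dv = (6*t**2/5) dt, so v = 2*t**3/5 [assuming t > 0]: now 2*t**3*log(t)/5 + ∫(-2*t**2/5) dt.
Step 2. Evaluate the standard form: now 2*t**3*log(t)/5 - 2*t**3/15.
Answer: 2*t**3*log(t)/5 - 2*t**3/15.


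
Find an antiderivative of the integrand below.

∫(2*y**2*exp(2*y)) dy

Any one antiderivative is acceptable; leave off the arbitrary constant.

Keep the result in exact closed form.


Answer: y**2*exp(2*y) - y*exp(2*y) + exp(2*y)/2.


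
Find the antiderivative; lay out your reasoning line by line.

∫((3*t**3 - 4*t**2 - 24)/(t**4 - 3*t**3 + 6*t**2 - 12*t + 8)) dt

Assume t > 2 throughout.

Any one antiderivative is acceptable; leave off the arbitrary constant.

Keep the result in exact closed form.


Step 1. Decompose ∫((3*t**3 - 4*t**2 - 24)/(t**4 - 3*t**3 + 6*t**2 - 12*t + 8)) dt by partial fractions, (3*t**3 - 4*t**2 - 24)/(t**4 - 3*t**3 + 6*t**2 - 12*t + 8) = 4/(t**2 + 4) + 5/(t - 1) - 2/(t - 2): now ∫(-2/(t - 2)) dt + ∫(5/(t - 1)) dt + ∫(4/(t**2 + 4)) dt.
Step 2. Evaluate the standard form [assuming t > 2]: now -2*log(t - 2) + ∫(5/(t - 1)) dt + ∫(4/(t**2 + 4)) dt.
Step 3. Evaluate the standard form [assuming t > 1]: now -2*log(t - 2) + 5*log(t - 1) + ∫(4/(t**2 + 4)) dt.
Step 4. Evaluate the standard form: now -2*log(t - 2) + 5*log(t - 1) + 2*atan(t/2).
Answer: -2*log(t - 2) + 5*log(t - 1) + 2*atan(t/2).


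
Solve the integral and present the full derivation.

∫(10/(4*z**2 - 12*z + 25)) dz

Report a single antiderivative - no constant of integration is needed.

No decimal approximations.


Step 1. Substitute u = 2*z - 3, turning ∫(10/(4*z**2 - 12*z + 25)) dz into ∫(5/(u**2 + 16)) du: now ∫(5/(u**2 + 16)) du.
Step 2. Evaluate the standard form: now 5*atan(u/4)/4.
Step 3. Substitute back u = 2*z - 3: now 5*atan(z/2 - 3/4)/4.
Answer: 5*atan(z/2 - 3/4)/4.


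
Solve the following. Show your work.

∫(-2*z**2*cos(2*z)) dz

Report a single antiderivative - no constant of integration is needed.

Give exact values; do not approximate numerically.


Step 1. Integrate ∫(-2*z**2*cos(2*z)) dz by parts with u = z**2, dv = (-2*cos(2*z)) dz, so v = -sin(2*z): now -z**2*sin(2*z) + ∫(2*z*sin(2*z)) dz.
Step 2. Integrate ∫(2*z*sin(2*z)) dz by parts with u = z, dv = (2*sin(2*z)) dz, so v = -cos(2*z): now -z**2*sin(2*z) - z*cos(2*z) + ∫(cos(2*z)) dz.
Step 3. Evaluate the standard form: now -z**2*sin(2*z) - z*cos(2*z) + sin(2*z)/2.
Answer: -z**2*sin(2*z) - z*cos(2*z) + sin(2*z)/2.


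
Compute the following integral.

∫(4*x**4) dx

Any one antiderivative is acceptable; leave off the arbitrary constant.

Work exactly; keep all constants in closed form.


Answer: 4*x**5/5.


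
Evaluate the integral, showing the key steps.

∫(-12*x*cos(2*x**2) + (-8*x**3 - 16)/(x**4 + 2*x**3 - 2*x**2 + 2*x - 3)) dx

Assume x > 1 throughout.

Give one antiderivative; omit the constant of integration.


Step 1. Rewrite: now ∫(-12*x*cos(2*x**2)) dx + ∫((-8*x**3 - 16)/(x**4 + 2*x**3 - 2*x**2 + 2*x - 3)) dx.
Step 2. Decompose ∫((-8*x**3 - 16)/(x**4 + 2*x**3 - 2*x**2 + 2*x - 3)) dx by partial fractions, (-8*x**3 - 16)/(x**4 + 2*x**3 - 2*x**2 + 2*x - 3) = 4/(x**2 + 1) - 5/(x + 3) - 3/(x - 1): now ∫(-12*x*cos(2*x**2)) dx + ∫(-3/(x - 1)) dx + ∫(-5/(x + 3)) dx + ∫(4/(x**2 + 1)) dx.
Step 3. Evaluate the standard form [assuming x > -3]: now -5*log(x + 3) + ∫(-12*x*cos(2*x**2)) dx + ∫(-3/(x - 1)) dx + ∫(4/(x**2 + 1)) dx.
Step 4. Evaluate the standard form [assuming x > 1]: now -3*log(x - 1) - 5*log(x + 3) + ∫(-12*x*cos(2*x**2)) dx + ∫(4/(x**2 + 1)) dx.
Step 5. Evaluate the standard form: now -3*log(x - 1) - 5*log(x + 3) + 4*atan(x) + ∫(-12*x*cos(2*x**2)) dx.
Step 6. Substitute u = x**2, turning ∫(-12*x*cos(2*x**2)) dx into ∫(-6*cos(2*u)) du: now -3*log(x - 1) - 5*log(x + 3) + 4*atan(x) + ∫(-6*cos(2*u)) du.
Step 7. Evaluate the standard form: now -3*log(x - 1) - 5*log(x + 3) - 3*sin(2*u) + 4*atan(x).
Step 8. Substitute back u = x**2: now -3*log(x - 1) - 5*log(x + 3) - 3*sin(2*x**2) + 4*atan(x).
Answer: -3*log(x - 1) - 5*log(x + 3) - 3*sin(2*x**2) + 4*atan(x).


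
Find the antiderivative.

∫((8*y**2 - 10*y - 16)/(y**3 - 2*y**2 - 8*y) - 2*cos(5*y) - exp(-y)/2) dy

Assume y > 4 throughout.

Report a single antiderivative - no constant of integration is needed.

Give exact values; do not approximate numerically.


Answer: 2*log(y) + 3*log(y - 4) + 3*log(y + 2) - 2*sin(5*y)/5 + exp(-y)/2.


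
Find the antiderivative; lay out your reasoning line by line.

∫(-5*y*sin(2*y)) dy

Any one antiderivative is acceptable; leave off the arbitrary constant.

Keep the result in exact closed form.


Step 1. Integrate ∫(-5*y*sin(2*y)) dy by parts with u = y, dv = (-5*sin(2*y)) dy, so v = 5*cos(2*y)/2: now 5*y*cos(2*y)/2 + ∫(-5*cos(2*y)/2) dy.
Step 2. Evaluate the standard form: now 5*y*cos(2*y)/2 - 5*sin(2*y)/4.
Answer: 5*y*cos(2*y)/2 - 5*sin(2*y)/4.


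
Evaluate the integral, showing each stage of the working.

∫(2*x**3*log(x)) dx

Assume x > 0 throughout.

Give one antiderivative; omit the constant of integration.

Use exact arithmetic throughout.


Step 1. Integrate ∫(2*x**3*log(x)) dx by parts with u = log(x), dv = (2*x**3) dx, so v = x**4/2 [assuming x > 0]: now x**4*log(x)/2 + ∫(-x**3/2) dx.
Step 2. Evaluate the standard form: now x**4*log(x)/2 - x**4/8.
Answer: x**4*log(x)/2 - x**4/8.


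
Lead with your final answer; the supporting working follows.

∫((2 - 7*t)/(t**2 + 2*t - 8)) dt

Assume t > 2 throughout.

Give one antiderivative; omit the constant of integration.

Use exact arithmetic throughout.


The answer is -2*log(t - 2) - 5*log(t + 4).
Step 1. Decompose ∫((2 - 7*t)/(t**2 + 2*t - 8)) dt by partial fractions, (2 - 7*t)/(t**2 + 2*t - 8) = -5/(t + 4) - 2/(t - 2): now ∫(-2/(t - 2)) dt + ∫(-5/(t + 4)) dt.
Step 2. Evaluate the standard form [assuming t > 2]: now -2*log(t - 2) + ∫(-5/(t + 4)) dt.
Step 3. Evaluate the standard form [assuming t > -4]: now -2*log(t - 2) - 5*log(t + 4).
Answer: -2*log(t - 2) - 5*log(t + 4).


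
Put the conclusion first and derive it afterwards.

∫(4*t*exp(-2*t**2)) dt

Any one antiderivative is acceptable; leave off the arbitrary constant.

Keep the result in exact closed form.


The answer is -exp(-2*t**2).
Step 1. Substitute u = t**2, turning ∫(4*t*exp(-2*t**2)) dt into ∫(2*exp(-2*u)) du: now ∫(2*exp(-2*u)) du.
Step 2. Evaluate the standard form: now -exp(-2*u).
Step 3. Substitute back u = t**2: now -exp(-2*t**2).
Answer: -exp(-2*t**2).


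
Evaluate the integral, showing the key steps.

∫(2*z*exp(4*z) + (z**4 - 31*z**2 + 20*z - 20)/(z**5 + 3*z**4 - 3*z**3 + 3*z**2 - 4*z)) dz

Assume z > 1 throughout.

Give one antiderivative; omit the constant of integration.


Step 1. Rewrite: now ∫(2*z*exp(4*z)) dz + ∫((z**4 - 31*z**2 + 20*z - 20)/(z**5 + 3*z**4 - 3*z**3 + 3*z**2 - 4*z)) dz.
Step 2. Decompose ∫((z**4 - 31*z**2 + 20*z - 20)/(z**5 + 3*z**4 - 3*z**3 + 3*z**2 - 4*z)) dz by partial fractions, (z**4 - 31*z**2 + 20*z - 20)/(z**5 + 3*z**4 - 3*z**3 + 3*z**2 - 4*z) = -4/(z**2 + 1) - 1/(z + 4) - 3/(z - 1) + 5/z: now ∫(5/z) dz + ∫(2*z*exp(4*z)) dz + ∫(-3/(z - 1)) dz + ∫(-1/(z + 4)) dz + ∫(-4/(z**2 + 1)) dz.
Step 3. Evaluate the standard form [assuming z > 0]: now 5*log(z) + ∫(2*z*exp(4*z)) dz + ∫(-3/(z - 1)) dz + ∫(-1/(z + 4)) dz + ∫(-4/(z**2 + 1)) dz.
Step 4. Evaluate the standard form [assuming z > 1]: now 5*log(z) - 3*log(z - 1) + ∫(2*z*exp(4*z)) dz + ∫(-1/(z + 4)) dz + ∫(-4/(z**2 + 1)) dz.
Step 5. Evaluate the standard form [assuming z > -4]: now 5*log(z) - 3*log(z - 1) - log(z + 4) + ∫(2*z*exp(4*z)) dz + ∫(-4/(z**2 + 1)) dz.
Step 6. Evaluate the standard form: now 5*log(z) - 3*log(z - 1) - log(z + 4) - 4*atan(z) + ∫(2*z*exp(4*z)) dz.
Step 7. Integrate ∫(2*z*exp(4*z)) dz by parts with u = z, dv = (2*exp(4*z)) dz, so v = exp(4*z)/2: now z*exp(4*z)/2 + 5*log(z) - 3*log(z - 1) - log(z + 4) - 4*atan(z) + ∫(-exp(4*z)/2) dz.
Step 8. Evaluate the standard form: now z*exp(4*z)/2 - exp(4*z)/8 + 5*log(z) - 3*log(z - 1) - log(z + 4) - 4*atan(z).
Answer: z*exp(4*z)/2 - exp(4*z)/8 + 5*log(z) - 3*log(z - 1) - log(z + 4) - 4*atan(z).


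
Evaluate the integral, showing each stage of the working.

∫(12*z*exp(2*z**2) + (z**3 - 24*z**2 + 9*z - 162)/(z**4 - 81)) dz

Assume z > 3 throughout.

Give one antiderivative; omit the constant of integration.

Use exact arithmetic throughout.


Step 1. Rewrite: now ∫(12*z*exp(2*z**2)) dz + ∫((z**3 - 24*z**2 + 9*z - 162)/(z**4 - 81)) dz.
Step 2. Decompose ∫((z**3 - 24*z**2 + 9*z - 162)/(z**4 - 81)) dz by partial fractions, (z**3 - 24*z**2 + 9*z - 162)/(z**4 - 81) = -3/(z**2 + 9) + 4/(z + 3) - 3/(z - 3): now ∫(12*z*exp(2*z**2)) dz + ∫(-3/(z - 3)) dz + ∫(4/(z + 3)) dz + ∫(-3/(z**2 + 9)) dz.
Step 3. Evaluate the standard form [assuming z > -3]: now 4*log(z + 3) + ∫(12*z*exp(2*z**2)) dz + ∫(-3/(z - 3)) dz + ∫(-3/(z**2 + 9)) dz.
Step 4. Evaluate the standard form [assuming z > 3]: now -3*log(z - 3) + 4*log(z + 3) + ∫(12*z*exp(2*z**2)) dz + ∫(-3/(z**2 + 9)) dz.
Step 5. Evaluate the standard form: now -3*log(z - 3) + 4*log(z + 3) - atan(z/3) + ∫(12*z*exp(2*z**2)) dz.
Step 6. Substitute u = z**2, turning ∫(12*z*exp(2*z**2)) dz into ∫(6*exp(2*u)) du: now -3*log(z - 3) + 4*log(z + 3) - atan(z/3) + ∫(6*exp(2*u)) du.
Step 7. Evaluate the standard form: now 3*exp(2*u) - 3*log(z - 3) + 4*log(z + 3) - atan(z/3).
Step 8. Substitute back u = z**2: now 3*exp(2*z**2) - 3*log(z - 3) + 4*log(z + 3) - atan(z/3).
Answer: 3*exp(2*z**2) - 3*log(z - 3) + 4*log(z + 3) - atan(z/3).


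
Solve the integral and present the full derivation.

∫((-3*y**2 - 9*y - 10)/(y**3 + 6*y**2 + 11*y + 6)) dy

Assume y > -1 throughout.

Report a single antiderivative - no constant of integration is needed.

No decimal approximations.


Step 1. Decompose ∫((-3*y**2 - 9*y - 10)/(y**3 + 6*y**2 + 11*y + 6)) dy by partial fractions, (-3*y**2 - 9*y - 10)/(y**3 + 6*y**2 + 11*y + 6) = -5/(y + 3) + 4/(y + 2) - 2/(y + 1): now ∫(-2/(y + 1)) dy + ∫(4/(y + 2)) dy + ∫(-5/(y + 3)) dy.
Step 2. Evaluate the standard form [assuming y > -2]: now 4*log(y + 2) + ∫(-2/(y + 1)) dy + ∫(-5/(y + 3)) dy.
Step 3. Evaluate the standard form [assuming y > -1]: now -2*log(y + 1) + 4*log(y + 2) + ∫(-5/(y + 3)) dy.
Step 4. Evaluate the standard form [assuming y > -3]: now -2*log(y + 1) + 4*log(y + 2) - 5*log(y + 3).
Answer: -2*log(y + 1) + 4*log(y + 2) - 5*log(y + 3).


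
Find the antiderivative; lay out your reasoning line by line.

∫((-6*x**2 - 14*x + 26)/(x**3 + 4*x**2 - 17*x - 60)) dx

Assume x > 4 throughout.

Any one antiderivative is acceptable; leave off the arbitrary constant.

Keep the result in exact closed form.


Step 1. Decompose ∫((-6*x**2 - 14*x + 26)/(x**3 + 4*x**2 - 17*x - 60)) dx by partial fractions, (-6*x**2 - 14*x + 26)/(x**3 + 4*x**2 - 17*x - 60) = -3/(x + 5) - 1/(x + 3) - 2/(x - 4): now ∫(-2/(x - 4)) dx + ∫(-1/(x + 3)) dx + ∫(-3/(x + 5)) dx.
Step 2. Evaluate the standard form [assuming x > -3]: now -log(x + 3) + ∫(-2/(x - 4)) dx + ∫(-3/(x + 5)) dx.
Step 3. Evaluate the standard form [assuming x > 4]: now -2*log(x - 4) - log(x + 3) + ∫(-3/(x + 5)) dx.
Step 4. Evaluate the standard form [assuming x > -5]: now -2*log(x - 4) - log(x + 3) - 3*log(x + 5).
Answer: -2*log(x - 4) - log(x + 3) - 3*log(x + 5).


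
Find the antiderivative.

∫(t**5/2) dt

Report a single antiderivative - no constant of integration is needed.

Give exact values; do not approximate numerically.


Answer: t**6/12.


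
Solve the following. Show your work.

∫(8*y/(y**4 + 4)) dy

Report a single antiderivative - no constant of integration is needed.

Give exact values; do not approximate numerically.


Step 1. Substitute u = y**2, turning ∫(8*y/(y**4 + 4)) dy into ∫(4/(u**2 + 4)) du: now ∫(4/(u**2 + 4)) du.
Step 2. Evaluate the standard form: now 2*atan(u/2).
Step 3. Substitute back u = y**2: now 2*atan(y**2/2).
Answer: 2*atan(y**2/2).


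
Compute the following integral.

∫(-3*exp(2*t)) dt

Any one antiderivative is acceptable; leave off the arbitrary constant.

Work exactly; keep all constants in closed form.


Answer: -3*exp(2*t)/2.


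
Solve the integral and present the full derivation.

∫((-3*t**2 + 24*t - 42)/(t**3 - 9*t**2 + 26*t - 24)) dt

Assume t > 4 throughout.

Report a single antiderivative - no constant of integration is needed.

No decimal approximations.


Step 1. Decompose ∫((-3*t**2 + 24*t - 42)/(t**3 - 9*t**2 + 26*t - 24)) dt by partial fractions, (-3*t**2 + 24*t - 42)/(t**3 - 9*t**2 + 26*t - 24) = -3/(t - 2) - 3/(t - 3) + 3/(t - 4): now ∫(3/(t - 4)) dt + ∫(-3/(t - 3)) dt + ∫(-3/(t - 2)) dt.
Step 2. Evaluate the standard form [assuming t > 4]: now 3*log(t - 4) + ∫(-3/(t - 3)) dt + ∫(-3/(t - 2)) dt.
Step 3. Evaluate the standard form [assuming t > 3]: now 3*log(t - 4) - 3*log(t - 3) + ∫(-3/(t - 2)) dt.
Step 4. Evaluate the standard form [assuming t > 2]: now 3*log(t - 4) - 3*log(t - 3) - 3*log(t - 2).
Answer: 3*log(t - 4) - 3*log(t - 3) - 3*log(t - 2).


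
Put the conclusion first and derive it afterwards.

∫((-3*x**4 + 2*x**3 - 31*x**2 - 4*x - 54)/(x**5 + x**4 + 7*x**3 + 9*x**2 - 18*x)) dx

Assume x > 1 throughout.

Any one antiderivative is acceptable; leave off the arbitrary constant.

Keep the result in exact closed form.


The answer is 3*log(x) - 3*log(x - 1) - 3*log(x + 2) + 2*atan(x/3)/3.
Step 1. Decompose ∫((-3*x**4 + 2*x**3 - 31*x**2 - 4*x - 54)/(x**5 + x**4 + 7*x**3 + 9*x**2 - 18*x)) dx by partial fractions, (-3*x**4 + 2*x**3 - 31*x**2 - 4*x - 54)/(x**5 + x**4 + 7*x**3 + 9*x**2 - 18*x) = 2/(x**2 + 9) - 3/(x + 2) - 3/(x - 1) + 3/x: now ∫(3/x) dx + ∫(-3/(x - 1)) dx + ∫(-3/(x + 2)) dx + ∫(2/(x**2 + 9)) dx.
Step 2. Evaluate the standard form [assuming x > 1]: now -3*log(x - 1) + ∫(3/x) dx + ∫(-3/(x + 2)) dx + ∫(2/(x**2 + 9)) dx.
Step 3. Evaluate the standard form [assuming x > -2]: now -3*log(x - 1) - 3*log(x + 2) + ∫(3/x) dx + ∫(2/(x**2 + 9)) dx.
Step 4. Evaluate the standard form [assuming x > 0]: now 3*log(x) - 3*log(x - 1) - 3*log(x + 2) + ∫(2/(x**2 + 9)) dx.
Step 5. Evaluate the standard form: now 3*log(x) - 3*log(x - 1) - 3*log(x + 2) + 2*atan(x/3)/3.
Answer: 3*log(x) - 3*log(x - 1) - 3*log(x + 2) + 2*atan(x/3)/3.


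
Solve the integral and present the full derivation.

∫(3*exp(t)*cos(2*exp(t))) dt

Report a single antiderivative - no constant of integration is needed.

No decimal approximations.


Step 1. Substitute u = exp(t), turning ∫(3*exp(t)*cos(2*exp(t))) dt into ∫(3*cos(2*u)) du: now ∫(3*cos(2*u)) du.
Step 2. Evaluate the standard form: now 3*sin(2*u)/2.
Step 3. Substitute back u = exp(t): now 3*sin(2*exp(t))/2.
Answer: 3*sin(2*exp(t))/2.


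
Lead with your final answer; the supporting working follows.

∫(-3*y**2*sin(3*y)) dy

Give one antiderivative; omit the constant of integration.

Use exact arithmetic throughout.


The answer is y**2*cos(3*y) - 2*y*sin(3*y)/3 - 2*cos(3*y)/9.
Step 1. Integrate ∫(-3*y**2*sin(3*y)) dy by parts with u = y**2, dv = (-3*sin(3*y)) dy, so v = cos(3*y): now y**2*cos(3*y) + ∫(-2*y*cos(3*y)) dy.
Step 2. Integrate ∫(-2*y*cos(3*y)) dy by parts with u = y, dv = (-2*cos(3*y)) dy, so v = -2*sin(3*y)/3: now y**2*cos(3*y) - 2*y*sin(3*y)/3 + ∫(2*sin(3*y)/3) dy.
Step 3. Evaluate the standard form: now y**2*cos(3*y) - 2*y*sin(3*y)/3 - 2*cos(3*y)/9.
Answer: y**2*cos(3*y) - 2*y*sin(3*y)/3 - 2*cos(3*y)/9.


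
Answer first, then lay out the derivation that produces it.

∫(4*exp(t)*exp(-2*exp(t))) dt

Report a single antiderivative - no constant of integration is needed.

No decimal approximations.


The answer is -2*exp(-2*exp(t)).
Step 1. Substitute u = exp(t), turning ∫(4*exp(t)*exp(-2*exp(t))) dt into ∫(4*exp(-2*u)) du: now ∫(4*exp(-2*u)) du.
Step 2. Evaluate the standard form: now -2*exp(-2*u).
Step 3. Substitute back u = exp(t): now -2*exp(-2*exp(t)).
Answer: -2*exp(-2*exp(t)).


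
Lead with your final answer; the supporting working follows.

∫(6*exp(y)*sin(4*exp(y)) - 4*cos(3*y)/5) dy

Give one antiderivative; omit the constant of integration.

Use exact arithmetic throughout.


The answer is -4*sin(3*y)/15 - 3*cos(4*exp(y))/2.
Step 1. Rewrite: now ∫(6*exp(y)*sin(4*exp(y))) dy + ∫(-4*cos(3*y)/5) dy.
Step 2. Evaluate the standard form: now -4*sin(3*y)/15 + ∫(6*exp(y)*sin(4*exp(y))) dy.
Step 3. Substitute u = exp(y), turning ∫(6*exp(y)*sin(4*exp(y))) dy into ∫(6*sin(4*u)) du: now -4*sin(3*y)/15 + ∫(6*sin(4*u)) du.
Step 4. Evaluate the standard form: now -4*sin(3*y)/15 - 3*cos(4*u)/2.
Step 5. Substitute back u = exp(y): now -4*sin(3*y)/15 - 3*cos(4*exp(y))/2.
Answer: -4*sin(3*y)/15 - 3*cos(4*exp(y))/2.


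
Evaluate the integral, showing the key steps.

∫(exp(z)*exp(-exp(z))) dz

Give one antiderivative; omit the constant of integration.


Step 1. Substitute u = exp(z), turning ∫(exp(z)*exp(-exp(z))) dz into ∫(exp(-u)) du: now ∫(exp(-u)) du.
Step 2. Evaluate the standard form: now -exp(-u).
Step 3. Substitute back u = exp(z): now -exp(-exp(z)).
Answer: -exp(-exp(z)).


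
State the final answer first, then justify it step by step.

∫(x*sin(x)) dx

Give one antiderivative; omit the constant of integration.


The answer is -x*cos(x) + sin(x).
Step 1. Integrate ∫(x*sin(x)) dx by parts with u = x, dv = (sin(x)) dx, so v = -cos(x): now -x*cos(x) + ∫(cos(x)) dx.
Step 2. Evaluate the standard form: now -x*cos(x) + sin(x).
Answer: -x*cos(x) + sin(x).


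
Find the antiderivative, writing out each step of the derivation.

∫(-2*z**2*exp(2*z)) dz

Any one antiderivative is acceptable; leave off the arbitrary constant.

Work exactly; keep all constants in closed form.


Step 1. Integrate ∫(-2*z**2*exp(2*z)) dz by parts with u = z**2, dv = (-2*exp(2*z)) dz, so v = -exp(2*z): now -z**2*exp(2*z) + ∫(2*z*exp(2*z)) dz.
Step 2. Integrate ∫(2*z*exp(2*z)) dz by parts with u = z, dv = (2*exp(2*z)) dz, so v = exp(2*z): now -z**2*exp(2*z) + z*exp(2*z) + ∫(-exp(2*z)) dz.
Step 3. Evaluate the standard form: now -z**2*exp(2*z) + z*exp(2*z) - exp(2*z)/2.
Answer: -z**2*exp(2*z) + z*exp(2*z) - exp(2*z)/2.


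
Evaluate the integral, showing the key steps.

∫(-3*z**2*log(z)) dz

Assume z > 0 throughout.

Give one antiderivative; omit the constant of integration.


Step 1. Integrate ∫(-3*z**2*log(z)) dz by parts with u = log(z), dv = (-3*z**2) dz, so v = -z**3 [assuming z > 0]: now -z**3*log(z) + ∫(z**2) dz.
Step 2. Evaluate the standard form: now -z**3*log(z) + z**3/3.
Answer: -z**3*log(z) + z**3/3.


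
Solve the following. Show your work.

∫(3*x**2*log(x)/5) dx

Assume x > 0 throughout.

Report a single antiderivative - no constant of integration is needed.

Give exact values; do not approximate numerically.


Step 1. Integrate ∫(3*x**2*log(x)/5) dx by parts with u = log(x), dv = (3*x**2/5) dx, so v = x**3/5 [assuming x > 0]: now x**3*log(x)/5 + ∫(-x**2/5) dx.
Step 2. Evaluate the standard form: now x**3*log(x)/5 - x**3/15.
Answer: x**3*log(x)/5 - x**3/15.


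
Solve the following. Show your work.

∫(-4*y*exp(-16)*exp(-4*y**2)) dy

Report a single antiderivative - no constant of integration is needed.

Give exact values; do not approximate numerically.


Step 1. Substitute u = y**2 + 4, turning ∫(-4*y*exp(-16)*exp(-4*y**2)) dy into ∫(-2*exp(-4*u)) du: now ∫(-2*exp(-4*u)) du.
Step 2. Evaluate the standard form: now exp(-4*u)/2.
Step 3. Substitute back u = y**2 + 4: now exp(-4*y**2 - 16)/2.
Answer: exp(-4*y**2 - 16)/2.


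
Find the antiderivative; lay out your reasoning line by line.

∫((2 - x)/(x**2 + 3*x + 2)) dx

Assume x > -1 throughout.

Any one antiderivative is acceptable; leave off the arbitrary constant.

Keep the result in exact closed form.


Step 1. Decompose ∫((2 - x)/(x**2 + 3*x + 2)) dx by partial fractions, (2 - x)/(x**2 + 3*x + 2) = -4/(x + 2) + 3/(x + 1): now ∫(3/(x + 1)) dx + ∫(-4/(x + 2)) dx.
Step 2. Evaluate the standard form [assuming x > -1]: now 3*log(x + 1) + ∫(-4/(x + 2)) dx.
Step 3. Evaluate the standard form [assuming x > -2]: now 3*log(x + 1) - 4*log(x + 2).
Answer: 3*log(x + 1) - 4*log(x + 2).


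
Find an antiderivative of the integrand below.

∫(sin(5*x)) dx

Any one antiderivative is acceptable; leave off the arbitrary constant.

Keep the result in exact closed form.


Answer: -cos(5*x)/5.


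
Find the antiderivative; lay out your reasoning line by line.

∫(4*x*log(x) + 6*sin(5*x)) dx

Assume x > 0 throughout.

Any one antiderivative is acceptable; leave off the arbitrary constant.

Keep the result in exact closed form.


Step 1. Rewrite: now ∫(4*x*log(x)) dx + ∫(6*sin(5*x)) dx.
Step 2. Integrate ∫(4*x*log(x)) dx by parts with u = log(x), dv = (4*x) dx, so v = 2*x**2 [assuming x > 0]: now 2*x**2*log(x) + ∫(-2*x) dx + ∫(6*sin(5*x)) dx.
Step 3. Evaluate the standard form: now 2*x**2*log(x) - x**2 + ∫(6*sin(5*x)) dx.
Step 4. Evaluate the standard form: now 2*x**2*log(x) - x**2 - 6*cos(5*x)/5.
Answer: 2*x**2*log(x) - x**2 - 6*cos(5*x)/5.


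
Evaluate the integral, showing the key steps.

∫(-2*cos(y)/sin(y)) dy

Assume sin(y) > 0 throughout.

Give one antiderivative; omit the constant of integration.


Step 1. Substitute u = sin(y), turning ∫(-2*cos(y)/sin(y)) dy into ∫(-2/u) du: now ∫(-2/u) du.
Step 2. Evaluate the standard form [assuming u > 0]: now -2*log(u).
Step 3. Substitute back u = sin(y): now -2*log(sin(y)).
Answer: -2*log(sin(y)).


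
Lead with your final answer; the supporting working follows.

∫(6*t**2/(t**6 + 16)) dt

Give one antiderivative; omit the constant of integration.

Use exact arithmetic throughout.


The answer is atan(t**3/4)/2.
Step 1. Substitute u = t**3, turning ∫(6*t**2/(t**6 + 16)) dt into ∫(2/(u**2 + 16)) du: now ∫(2/(u**2 + 16)) du.
Step 2. Evaluate the standard form: now atan(u/4)/2.
Step 3. Substitute back u = t**3: now atan(t**3/4)/2.
Answer: atan(t**3/4)/2.


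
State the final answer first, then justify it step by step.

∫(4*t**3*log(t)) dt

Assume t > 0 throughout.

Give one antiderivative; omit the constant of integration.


The answer is t**4*log(t) - t**4/4.
Step 1. Integrate ∫(4*t**3*log(t)) dt by parts with u = log(t), dv = (4*t**3) dt, so v = t**4 [assuming t > 0]: now t**4*log(t) + ∫(-t**3) dt.
Step 2. Evaluate the standard form: now t**4*log(t) - t**4/4.
Answer: t**4*log(t) - t**4/4.


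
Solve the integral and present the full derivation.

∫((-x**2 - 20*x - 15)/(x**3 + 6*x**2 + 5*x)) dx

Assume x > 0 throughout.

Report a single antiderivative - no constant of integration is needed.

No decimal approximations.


Step 1. Decompose ∫((-x**2 - 20*x - 15)/(x**3 + 6*x**2 + 5*x)) dx by partial fractions, (-x**2 - 20*x - 15)/(x**3 + 6*x**2 + 5*x) = 3/(x + 5) - 1/(x + 1) - 3/x: now ∫(-3/x) dx + ∫(-1/(x + 1)) dx + ∫(3/(x + 5)) dx.
Step 2. Evaluate the standard form [assuming x > -1]: now -log(x + 1) + ∫(-3/x) dx + ∫(3/(x + 5)) dx.
Step 3. Evaluate the standard form [assuming x > 0]: now -3*log(x) - log(x + 1) + ∫(3/(x + 5)) dx.
Step 4. Evaluate the standard form [assuming x > -5]: now -3*log(x) - log(x + 1) + 3*log(x + 5).
Answer: -3*log(x) - log(x + 1) + 3*log(x + 5).


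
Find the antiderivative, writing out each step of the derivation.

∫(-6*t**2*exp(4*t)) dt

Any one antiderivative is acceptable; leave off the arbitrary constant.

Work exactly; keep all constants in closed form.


Step 1. Integrate ∫(-6*t**2*exp(4*t)) dt by parts with u = t**2, dv = (-6*exp(4*t)) dt, so v = -3*exp(4*t)/2: now -3*t**2*exp(4*t)/2 + ∫(3*t*exp(4*t)) dt.
Step 2. Integrate ∫(3*t*exp(4*t)) dt by parts with u = t, dv = (3*exp(4*t)) dt, so v = 3*exp(4*t)/4: now -3*t**2*exp(4*t)/2 + 3*t*exp(4*t)/4 + ∫(-3*exp(4*t)/4) dt.
Step 3. Evaluate the standard form: now -3*t**2*exp(4*t)/2 + 3*t*exp(4*t)/4 - 3*exp(4*t)/16.
Answer: -3*t**2*exp(4*t)/2 + 3*t*exp(4*t)/4 - 3*exp(4*t)/16.


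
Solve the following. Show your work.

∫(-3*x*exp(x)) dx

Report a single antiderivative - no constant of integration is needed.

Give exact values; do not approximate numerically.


Step 1. Integrate ∫(-3*x*exp(x)) dx by parts with u = x, dv = (-3*exp(x)) dx, so v = -3*exp(x): now -3*x*exp(x) + ∫(3*exp(x)) dx.
Step 2. Evaluate the standard form: now -3*x*exp(x) + 3*exp(x).
Answer: -3*x*exp(x) + 3*exp(x).


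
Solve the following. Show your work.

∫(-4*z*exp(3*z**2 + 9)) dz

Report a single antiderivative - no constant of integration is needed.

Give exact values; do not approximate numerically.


Step 1. Substitute u = z**2 + 3, turning ∫(-4*z*exp(3*z**2 + 9)) dz into ∫(-2*exp(3*u)) du: now ∫(-2*exp(3*u)) du.
Step 2. Evaluate the standard form: now -2*exp(3*u)/3.
Step 3. Substitute back u = z**2 + 3: now -2*exp(3*z**2 + 9)/3.
Answer: -2*exp(3*z**2 + 9)/3.


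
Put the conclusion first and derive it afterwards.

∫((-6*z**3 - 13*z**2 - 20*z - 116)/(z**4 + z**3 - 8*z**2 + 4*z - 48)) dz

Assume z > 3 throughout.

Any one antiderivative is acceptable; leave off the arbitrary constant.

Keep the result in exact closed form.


The answer is -5*log(z - 3) - log(z + 4) + 2*atan(z/2).
Step 1. Decompose ∫((-6*z**3 - 13*z**2 - 20*z - 116)/(z**4 + z**3 - 8*z**2 + 4*z - 48)) dz by partial fractions, (-6*z**3 - 13*z**2 - 20*z - 116)/(z**4 + z**3 - 8*z**2 + 4*z - 48) = 4/(z**2 + 4) - 1/(z + 4) - 5/(z - 3): now ∫(-5/(z - 3)) dz + ∫(-1/(z + 4)) dz + ∫(4/(z**2 + 4)) dz.
Step 2. Evaluate the standard form [assuming z > 3]: now -5*log(z - 3) + ∫(-1/(z + 4)) dz + ∫(4/(z**2 + 4)) dz.
Step 3. Evaluate the standard form [assuming z > -4]: now -5*log(z - 3) - log(z + 4) + ∫(4/(z**2 + 4)) dz.
Step 4. Evaluate the standard form: now -5*log(z - 3) - log(z + 4) + 2*atan(z/2).
Answer: -5*log(z - 3) - log(z + 4) + 2*atan(z/2).


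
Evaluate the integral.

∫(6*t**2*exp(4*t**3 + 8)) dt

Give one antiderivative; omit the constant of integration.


Answer: exp(4*t**3 + 8)/2.


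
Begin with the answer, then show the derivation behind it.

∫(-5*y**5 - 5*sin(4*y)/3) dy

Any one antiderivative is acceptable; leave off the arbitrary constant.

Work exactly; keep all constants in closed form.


The answer is -5*y**6/6 + 5*cos(4*y)/12.
Step 1. Rewrite: now ∫(-5*y**5) dy + ∫(-5*sin(4*y)/3) dy.
Step 2. Evaluate the standard form: now -5*y**6/6 + ∫(-5*sin(4*y)/3) dy.
Step 3. Evaluate the standard form: now -5*y**6/6 + 5*cos(4*y)/12.
Answer: -5*y**6/6 + 5*cos(4*y)/12.


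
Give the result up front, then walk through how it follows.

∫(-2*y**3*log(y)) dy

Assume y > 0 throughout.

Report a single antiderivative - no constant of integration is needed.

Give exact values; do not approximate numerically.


The answer is -y**4*log(y)/2 + y**4/8.
Step 1. Integrate ∫(-2*y**3*log(y)) dy by parts with u = log(y), dv = (-2*y**3) dy, so v = -y**4/2 [assuming y > 0]: now -y**4*log(y)/2 + ∫(y**3/2) dy.
Step 2. Evaluate the standard form: now -y**4*log(y)/2 + y**4/8.
Answer: -y**4*log(y)/2 + y**4/8.


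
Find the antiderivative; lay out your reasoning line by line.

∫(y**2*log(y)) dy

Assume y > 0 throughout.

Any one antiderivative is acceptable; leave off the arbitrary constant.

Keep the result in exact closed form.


Step 1. Integrate ∫(y**2*log(y)) dy by parts with u = log(y), dv = (y**2) dy, so v = y**3/3 [assuming y > 0]: now y**3*log(y)/3 + ∫(-y**2/3) dy.
Step 2. Evaluate the standard form: now y**3*log(y)/3 - y**3/9.
Answer: y**3*log(y)/3 - y**3/9.


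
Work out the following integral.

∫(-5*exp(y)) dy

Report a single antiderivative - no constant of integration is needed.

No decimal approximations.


Answer: -5*exp(y).


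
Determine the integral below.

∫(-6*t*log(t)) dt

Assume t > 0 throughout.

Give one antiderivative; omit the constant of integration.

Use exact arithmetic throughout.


Answer: -3*t**2*log(t) + 3*t**2/2.


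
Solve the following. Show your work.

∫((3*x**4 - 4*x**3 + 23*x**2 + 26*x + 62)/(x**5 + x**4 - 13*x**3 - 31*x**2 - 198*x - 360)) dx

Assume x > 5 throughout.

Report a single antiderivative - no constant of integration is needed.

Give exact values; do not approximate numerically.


Step 1. Decompose ∫((3*x**4 - 4*x**3 + 23*x**2 + 26*x + 62)/(x**5 + x**4 - 13*x**3 - 31*x**2 - 198*x - 360)) dx by partial fractions, (3*x**4 - 4*x**3 + 23*x**2 + 26*x + 62)/(x**5 + x**4 - 13*x**3 - 31*x**2 - 198*x - 360) = -2/(x**2 + 9) + 3/(x + 4) - 1/(x + 2) + 1/(x - 5): now ∫(1/(x - 5)) dx + ∫(-1/(x + 2)) dx + ∫(3/(x + 4)) dx + ∫(-2/(x**2 + 9)) dx.
Step 2. Evaluate the standard form [assuming x > 5]: now log(x - 5) + ∫(-1/(x + 2)) dx + ∫(3/(x + 4)) dx + ∫(-2/(x**2 + 9)) dx.
Step 3. Evaluate the standard form [assuming x > -2]: now log(x - 5) - log(x + 2) + ∫(3/(x + 4)) dx + ∫(-2/(x**2 + 9)) dx.
Step 4. Evaluate the standard form [assuming x > -4]: now log(x - 5) - log(x + 2) + 3*log(x + 4) + ∫(-2/(x**2 + 9)) dx.
Step 5. Evaluate the standard form: now log(x - 5) - log(x + 2) + 3*log(x + 4) - 2*atan(x/3)/3.
Answer: log(x - 5) - log(x + 2) + 3*log(x + 4) - 2*atan(x/3)/3.


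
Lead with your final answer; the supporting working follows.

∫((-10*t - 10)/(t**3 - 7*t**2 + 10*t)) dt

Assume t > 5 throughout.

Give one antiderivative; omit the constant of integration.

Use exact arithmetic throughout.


The answer is -log(t) - 4*log(t - 5) + 5*log(t - 2).
Step 1. Decompose ∫((-10*t - 10)/(t**3 - 7*t**2 + 10*t)) dt by partial fractions, (-10*t - 10)/(t**3 - 7*t**2 + 10*t) = 5/(t - 2) - 4/(t - 5) - 1/t: now ∫(-1/t) dt + ∫(-4/(t - 5)) dt + ∫(5/(t - 2)) dt.
Step 2. Evaluate the standard form [assuming t > 2]: now 5*log(t - 2) + ∫(-1/t) dt + ∫(-4/(t - 5)) dt.
Step 3. Evaluate the standard form [assuming t > 5]: now -4*log(t - 5) + 5*log(t - 2) + ∫(-1/t) dt.
Step 4. Evaluate the standard form [assuming t > 0]: now -log(t) - 4*log(t - 5) + 5*log(t - 2).
Answer: -log(t) - 4*log(t - 5) + 5*log(t - 2).


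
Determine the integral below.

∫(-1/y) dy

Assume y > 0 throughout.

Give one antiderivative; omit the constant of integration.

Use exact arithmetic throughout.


Answer: -log(y).


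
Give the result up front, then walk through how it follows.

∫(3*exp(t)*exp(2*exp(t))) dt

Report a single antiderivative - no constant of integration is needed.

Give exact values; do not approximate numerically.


The answer is 3*exp(2*exp(t))/2.
Step 1. Substitute u = exp(t), turning ∫(3*exp(t)*exp(2*exp(t))) dt into ∫(3*exp(2*u)) du: now ∫(3*exp(2*u)) du.
Step 2. Evaluate the standard form: now 3*exp(2*u)/2.
Step 3. Substitute back u = exp(t): now 3*exp(2*exp(t))/2.
Answer: 3*exp(2*exp(t))/2.


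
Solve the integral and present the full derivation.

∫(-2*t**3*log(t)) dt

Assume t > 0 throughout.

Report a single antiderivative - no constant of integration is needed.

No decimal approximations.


Step 1. Integrate ∫(-2*t**3*log(t)) dt by parts with u = log(t), dv = (-2*t**3) dt, so v = -t**4/2 [assuming t > 0]: now -t**4*log(t)/2 + ∫(t**3/2) dt.
Step 2. Evaluate the standard form: now -t**4*log(t)/2 + t**4/8.
Answer: -t**4*log(t)/2 + t**4/8.


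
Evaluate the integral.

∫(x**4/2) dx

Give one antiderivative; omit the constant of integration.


Answer: x**5/10.


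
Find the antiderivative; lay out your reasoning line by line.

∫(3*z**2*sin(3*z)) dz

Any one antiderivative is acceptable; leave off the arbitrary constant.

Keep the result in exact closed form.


Step 1. Integrate ∫(3*z**2*sin(3*z)) dz by parts with u = z**2, dv = (3*sin(3*z)) dz, so v = -cos(3*z): now -z**2*cos(3*z) + ∫(2*z*cos(3*z)) dz.
Step 2. Integrate ∫(2*z*cos(3*z)) dz by parts with u = z, dv = (2*cos(3*z)) dz, so v = 2*sin(3*z)/3: now -z**2*cos(3*z) + 2*z*sin(3*z)/3 + ∫(-2*sin(3*z)/3) dz.
Step 3. Evaluate the standard form: now -z**2*cos(3*z) + 2*z*sin(3*z)/3 + 2*cos(3*z)/9.
Answer: -z**2*cos(3*z) + 2*z*sin(3*z)/3 + 2*cos(3*z)/9.


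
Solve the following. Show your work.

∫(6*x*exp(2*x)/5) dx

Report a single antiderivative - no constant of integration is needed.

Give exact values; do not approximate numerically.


Step 1. Integrate ∫(6*x*exp(2*x)/5) dx by parts with u = x, dv = (6*exp(2*x)/5) dx, so v = 3*exp(2*x)/5: now 3*x*exp(2*x)/5 + ∫(-3*exp(2*x)/5) dx.
Step 2. Evaluate the standard form: now 3*x*exp(2*x)/5 - 3*exp(2*x)/10.
Answer: 3*x*exp(2*x)/5 - 3*exp(2*x)/10.


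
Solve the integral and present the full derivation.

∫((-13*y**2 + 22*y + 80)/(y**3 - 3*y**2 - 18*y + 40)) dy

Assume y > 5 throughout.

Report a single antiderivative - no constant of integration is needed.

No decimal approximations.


Step 1. Decompose ∫((-13*y**2 + 22*y + 80)/(y**3 - 3*y**2 - 18*y + 40)) dy by partial fractions, (-13*y**2 + 22*y + 80)/(y**3 - 3*y**2 - 18*y + 40) = -4/(y + 4) - 4/(y - 2) - 5/(y - 5): now ∫(-5/(y - 5)) dy + ∫(-4/(y - 2)) dy + ∫(-4/(y + 4)) dy.
Step 2. Evaluate the standard form [assuming y > 2]: now -4*log(y - 2) + ∫(-5/(y - 5)) dy + ∫(-4/(y + 4)) dy.
Step 3. Evaluate the standard form [assuming y > -4]: now -4*log(y - 2) - 4*log(y + 4) + ∫(-5/(y - 5)) dy.
Step 4. Evaluate the standard form [assuming y > 5]: now -5*log(y - 5) - 4*log(y - 2) - 4*log(y + 4).
Answer: -5*log(y - 5) - 4*log(y - 2) - 4*log(y + 4).


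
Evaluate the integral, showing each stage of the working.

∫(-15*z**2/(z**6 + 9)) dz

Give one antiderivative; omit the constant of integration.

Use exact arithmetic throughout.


Step 1. Substitute u = z**3, turning ∫(-15*z**2/(z**6 + 9)) dz into ∫(-5/(u**2 + 9)) du: now ∫(-5/(u**2 + 9)) du.
Step 2. Evaluate the standard form: now -5*atan(u/3)/3.
Step 3. Substitute back u = z**3: now -5*atan(z**3/3)/3.
Answer: -5*atan(z**3/3)/3.


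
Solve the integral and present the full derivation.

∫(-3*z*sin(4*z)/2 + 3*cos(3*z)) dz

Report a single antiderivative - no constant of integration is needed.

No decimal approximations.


Step 1. Rewrite: now ∫(-3*z*sin(4*z)/2) dz + ∫(3*cos(3*z)) dz.
Step 2. Evaluate the standard form: now sin(3*z) + ∫(-3*z*sin(4*z)/2) dz.
Step 3. Integrate ∫(-3*z*sin(4*z)/2) dz by parts with u = z, dv = (-3*sin(4*z)/2) dz, so v = 3*cos(4*z)/8: now 3*z*cos(4*z)/8 + sin(3*z) + ∫(-3*cos(4*z)/8) dz.
Step 4. Evaluate the standard form: now 3*z*cos(4*z)/8 + sin(3*z) - 3*sin(4*z)/32.
Answer: 3*z*cos(4*z)/8 + sin(3*z) - 3*sin(4*z)/32.
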